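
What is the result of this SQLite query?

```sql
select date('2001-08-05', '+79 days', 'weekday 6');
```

Applying '+79 days' to 2001-08-05: counting 79 days forward gives 2001-10-23.
`weekday 6` advances to the next Saturday; 2001-10-23 is a Tuesday, so it moves forward to 2001-10-27.

2001-10-27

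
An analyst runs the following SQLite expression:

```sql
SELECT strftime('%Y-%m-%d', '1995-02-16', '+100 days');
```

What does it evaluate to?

1995-05-27

First apply '+100 days': 1995-02-16 → 1995-05-27.
`%Y-%m-%d` extracts the ISO date: 1995-05-27.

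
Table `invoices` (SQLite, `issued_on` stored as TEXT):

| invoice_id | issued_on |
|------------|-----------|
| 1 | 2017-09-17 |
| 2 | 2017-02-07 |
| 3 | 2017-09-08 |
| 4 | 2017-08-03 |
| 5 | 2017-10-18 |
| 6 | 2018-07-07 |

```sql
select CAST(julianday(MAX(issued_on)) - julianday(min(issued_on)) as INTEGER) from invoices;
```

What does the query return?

515

MIN = 2017-02-07, MAX = 2018-07-07.
21 days remain in February 2017 after the 7th (28 − 7).
Full months from March 2017 through June 2018 contribute their day counts.
Then 7 days into July 2018.
Total: 21 + 31 + 30 + 31 + 30 + 31 + 31 + 30 + 31 + 30 + 31 + 31 + 28 + 31 + 30 + 31 + 30 + 7 = 515.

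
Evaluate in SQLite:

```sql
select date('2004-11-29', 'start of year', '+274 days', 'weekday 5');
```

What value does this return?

`start of year` rewinds 2004-11-29 to 2004-01-01.
Applying '+274 days' to 2004-01-01: counting 274 days forward gives 2004-10-01.
`weekday 5` advances to the next Friday; 2004-10-01 is already a Friday, so it stays at 2004-10-01.

2004-10-01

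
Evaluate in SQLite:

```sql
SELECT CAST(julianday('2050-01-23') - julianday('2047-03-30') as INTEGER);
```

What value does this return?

1 day remains in March 2047 after the 30th (31 − 30).
Full months from April 2047 through December 2049 contribute their day counts.
Then 23 days into January 2050.
Total: 1 + 30 + 31 + 30 + 31 + 31 + 30 + 31 + 30 + 31 + 31 + 29 + 31 + 30 + 31 + 30 + 31 + 31 + 30 + 31 + 30 + 31 + 31 + 28 + 31 + 30 + 31 + 30 + 31 + 31 + 30 + 31 + 30 + 31 + 23 = 1030.

1030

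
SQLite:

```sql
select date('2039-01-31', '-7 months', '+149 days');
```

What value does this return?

Adding -7 months to 2039-01-31 targets 2038-06-31. June 2038 has only 30 days, so SQLite normalizes the 1-day overflow forward to 2038-07-01.
Applying '+149 days' to 2038-07-01: counting 149 days forward gives 2038-11-27.

2038-11-27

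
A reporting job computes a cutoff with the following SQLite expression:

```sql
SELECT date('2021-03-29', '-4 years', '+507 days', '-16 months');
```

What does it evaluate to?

Adding -4 years to 2021-03-29 gives 2017-03-29.
Applying '+507 days' to 2017-03-29: counting 507 days forward gives 2018-08-18.
Adding -16 months to 2018-08-18 gives 2017-04-18.

2017-04-18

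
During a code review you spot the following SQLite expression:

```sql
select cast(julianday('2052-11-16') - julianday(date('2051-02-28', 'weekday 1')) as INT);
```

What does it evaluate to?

621

`weekday 1` advances to the next Monday; 2051-02-28 is a Tuesday, so it moves forward to 2051-03-06.
25 days remain in March 2051 after the 6th (31 − 6).
Full months from April 2051 through October 2052 contribute their day counts.
Then 16 days into November 2052.
Total: 25 + 30 + 31 + 30 + 31 + 31 + 30 + 31 + 30 + 31 + 31 + 29 + 31 + 30 + 31 + 30 + 31 + 31 + 30 + 31 + 16 = 621.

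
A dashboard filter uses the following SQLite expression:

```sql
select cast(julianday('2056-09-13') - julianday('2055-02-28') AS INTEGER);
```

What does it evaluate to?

0 days remain in February 2055 after the 28th (28 − 28).
Full months from March 2055 through August 2056 contribute their day counts.
Then 13 days into September 2056.
Total: 0 + 31 + 30 + 31 + 30 + 31 + 31 + 30 + 31 + 30 + 31 + 31 + 29 + 31 + 30 + 31 + 30 + 31 + 31 + 13 = 563.

563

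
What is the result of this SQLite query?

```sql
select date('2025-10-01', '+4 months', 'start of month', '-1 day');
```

2026-01-31

Adding +4 months to 2025-10-01 gives 2026-02-01.
`start of month` rewinds 2026-02-01 to 2026-02-01.
Going back 1 day from 2026-02-01 reaches 2026-01-31 (last day of January, 31 days).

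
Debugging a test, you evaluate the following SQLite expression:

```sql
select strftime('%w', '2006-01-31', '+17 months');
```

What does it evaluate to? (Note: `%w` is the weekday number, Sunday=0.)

First apply '+17 months': 2006-01-31 → 2007-07-01.
2007-07-01 is a Sunday; with Sunday=0 that is 0.

0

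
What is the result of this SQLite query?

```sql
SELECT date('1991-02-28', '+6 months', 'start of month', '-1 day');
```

Adding +6 months to 1991-02-28 gives 1991-08-28.
`start of month` rewinds 1991-08-28 to 1991-08-01.
Going back 1 day from 1991-08-01 reaches 1991-07-31 (last day of July, 31 days).

1991-07-31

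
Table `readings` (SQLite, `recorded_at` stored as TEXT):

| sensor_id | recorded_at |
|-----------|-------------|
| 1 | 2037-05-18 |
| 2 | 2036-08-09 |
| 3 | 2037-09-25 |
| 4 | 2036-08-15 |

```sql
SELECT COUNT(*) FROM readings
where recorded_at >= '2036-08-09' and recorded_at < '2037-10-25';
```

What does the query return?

Rows in [2036-08-09, 2037-10-25): 2037-05-18, 2036-08-09, 2037-09-25, 2036-08-15 → 4 rows.

4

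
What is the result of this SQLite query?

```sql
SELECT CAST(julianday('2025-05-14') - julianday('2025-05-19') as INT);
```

-5

Both dates are in May 2025: 19 − 14 = 5.
The subtraction is earlier − later, so the result is −5 → -5.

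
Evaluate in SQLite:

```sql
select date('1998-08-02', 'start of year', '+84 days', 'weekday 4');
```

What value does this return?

1998-03-26

`start of year` rewinds 1998-08-02 to 1998-01-01.
Applying '+84 days' to 1998-01-01: counting 84 days forward gives 1998-03-26.
`weekday 4` advances to the next Thursday; 1998-03-26 is already a Thursday, so it stays at 1998-03-26.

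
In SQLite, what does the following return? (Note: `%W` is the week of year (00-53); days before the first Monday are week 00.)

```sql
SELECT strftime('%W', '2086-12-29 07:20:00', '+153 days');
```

First apply '+153 days': 2086-12-29 07:20:00 → 2087-05-31 07:20:00.
2087-05-31 is a Saturday. SQLite's %W counts Mondays since the year started; the result is 21.

21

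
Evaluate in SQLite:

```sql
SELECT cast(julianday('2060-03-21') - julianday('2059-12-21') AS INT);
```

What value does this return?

91

10 days remain in December 2059 after the 21st (31 − 21).
January 2060: 31 days.
February 2060: 29 days (leap year).
Then 21 days into March 2060.
Total: 10 + 31 + 29 + 21 = 91.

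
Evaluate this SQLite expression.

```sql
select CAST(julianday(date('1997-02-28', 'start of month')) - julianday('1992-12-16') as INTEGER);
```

`start of month` rewinds 1997-02-28 to 1997-02-01.
15 days remain in December 1992 after the 16th (31 − 16).
Full months from January 1993 through January 1997 contribute their day counts.
Then 1 day into February 1997.
Total: 15 + 31 + 28 + 31 + 30 + 31 + 30 + 31 + 31 + 30 + 31 + 30 + 31 + 31 + 28 + 31 + 30 + 31 + 30 + 31 + 31 + 30 + 31 + 30 + 31 + 31 + 28 + 31 + 30 + 31 + 30 + 31 + 31 + 30 + 31 + 30 + 31 + 31 + 29 + 31 + 30 + 31 + 30 + 31 + 31 + 30 + 31 + 30 + 31 + 31 + 1 = 1508.

1508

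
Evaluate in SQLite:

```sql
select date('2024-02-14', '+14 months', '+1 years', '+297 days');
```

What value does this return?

2027-02-05

Adding +14 months to 2024-02-14 gives 2025-04-14.
Adding +1 year to 2025-04-14 gives 2026-04-14.
Applying '+297 days' to 2026-04-14: counting 297 days forward gives 2027-02-05.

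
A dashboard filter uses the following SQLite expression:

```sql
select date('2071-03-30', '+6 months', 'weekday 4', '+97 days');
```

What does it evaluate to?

2072-01-06

Adding +6 months to 2071-03-30 gives 2071-09-30.
`weekday 4` advances to the next Thursday; 2071-09-30 is a Wednesday, so it moves forward to 2071-10-01.
Applying '+97 days' to 2071-10-01: counting 97 days forward gives 2072-01-06.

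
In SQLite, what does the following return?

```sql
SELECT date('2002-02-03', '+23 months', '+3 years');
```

2007-01-03

Adding +23 months to 2002-02-03 gives 2004-01-03.
Adding +3 years to 2004-01-03 gives 2007-01-03.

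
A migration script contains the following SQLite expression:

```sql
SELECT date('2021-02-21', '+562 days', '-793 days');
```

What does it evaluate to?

2020-07-05

Applying '+562 days' to 2021-02-21: counting 562 days forward gives 2022-09-06.
Applying '-793 days' to 2022-09-06: counting 793 days back gives 2020-07-05.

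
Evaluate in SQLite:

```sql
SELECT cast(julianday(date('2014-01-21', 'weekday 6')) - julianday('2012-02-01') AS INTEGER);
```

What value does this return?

724

`weekday 6` advances to the next Saturday; 2014-01-21 is a Tuesday, so it moves forward to 2014-01-25.
28 days remain in February 2012 after the 1st (29 − 1).
Full months from March 2012 through December 2013 contribute their day counts.
Then 25 days into January 2014.
Total: 28 + 31 + 30 + 31 + 30 + 31 + 31 + 30 + 31 + 30 + 31 + 31 + 28 + 31 + 30 + 31 + 30 + 31 + 31 + 30 + 31 + 30 + 31 + 25 = 724.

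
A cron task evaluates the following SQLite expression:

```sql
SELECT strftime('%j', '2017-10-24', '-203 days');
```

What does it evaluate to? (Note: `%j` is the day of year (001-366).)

094

First apply '-203 days': 2017-10-24 → 2017-04-04.
Day-of-year for 2017-04-04: days since 2017-01-01 inclusive = 94, zero-padded to 094.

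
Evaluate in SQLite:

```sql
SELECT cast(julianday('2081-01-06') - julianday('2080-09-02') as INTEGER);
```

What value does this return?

126

28 days remain in September 2080 after the 2nd (30 − 2).
October 2080: 31 days.
November 2080: 30 days.
December 2080: 31 days.
Then 6 days into January 2081.
Total: 28 + 31 + 30 + 31 + 6 = 126.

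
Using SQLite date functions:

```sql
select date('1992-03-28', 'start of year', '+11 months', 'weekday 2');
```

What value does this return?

`start of year` rewinds 1992-03-28 to 1992-01-01.
Adding +11 months to 1992-01-01 gives 1992-12-01.
`weekday 2` advances to the next Tuesday; 1992-12-01 is already a Tuesday, so it stays at 1992-12-01.

1992-12-01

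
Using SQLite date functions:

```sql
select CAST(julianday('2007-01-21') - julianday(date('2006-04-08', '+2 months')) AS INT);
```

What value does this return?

227

Adding +2 months to 2006-04-08 gives 2006-06-08.
22 days remain in June 2006 after the 8th (30 − 8).
Full months from July 2006 through December 2006 contribute their day counts.
Then 21 days into January 2007.
Total: 22 + 31 + 31 + 30 + 31 + 30 + 31 + 21 = 227.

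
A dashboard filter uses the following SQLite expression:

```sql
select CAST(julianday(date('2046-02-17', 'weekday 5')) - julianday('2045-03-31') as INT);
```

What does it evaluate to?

329

`weekday 5` advances to the next Friday; 2046-02-17 is a Saturday, so it moves forward to 2046-02-23.
0 days remain in March 2045 after the 31st (31 − 31).
Full months from April 2045 through January 2046 contribute their day counts.
Then 23 days into February 2046.
Total: 0 + 30 + 31 + 30 + 31 + 31 + 30 + 31 + 30 + 31 + 31 + 23 = 329.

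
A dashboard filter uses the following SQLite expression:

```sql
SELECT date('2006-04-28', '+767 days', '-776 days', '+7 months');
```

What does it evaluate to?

2006-11-19

Applying '+767 days' to 2006-04-28: counting 767 days forward gives 2008-06-03.
Applying '-776 days' to 2008-06-03: counting 776 days back gives 2006-04-19.
Adding +7 months to 2006-04-19 gives 2006-11-19.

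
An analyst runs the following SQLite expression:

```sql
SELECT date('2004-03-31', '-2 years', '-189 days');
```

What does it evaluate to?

2001-09-23

Adding -2 years to 2004-03-31 gives 2002-03-31.
Applying '-189 days' to 2002-03-31: counting 189 days back gives 2001-09-23.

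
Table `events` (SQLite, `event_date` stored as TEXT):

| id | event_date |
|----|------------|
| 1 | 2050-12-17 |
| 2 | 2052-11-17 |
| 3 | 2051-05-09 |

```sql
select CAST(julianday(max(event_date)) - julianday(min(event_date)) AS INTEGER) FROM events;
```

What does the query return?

701

MIN = 2050-12-17, MAX = 2052-11-17.
14 days remain in December 2050 after the 17th (31 − 17).
Full months from January 2051 through October 2052 contribute their day counts.
Then 17 days into November 2052.
Total: 14 + 31 + 28 + 31 + 30 + 31 + 30 + 31 + 31 + 30 + 31 + 30 + 31 + 31 + 29 + 31 + 30 + 31 + 30 + 31 + 31 + 30 + 31 + 17 = 701.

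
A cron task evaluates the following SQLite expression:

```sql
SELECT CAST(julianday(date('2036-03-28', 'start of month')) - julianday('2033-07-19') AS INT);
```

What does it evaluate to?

956

`start of month` rewinds 2036-03-28 to 2036-03-01.
12 days remain in July 2033 after the 19th (31 − 19).
Full months from August 2033 through February 2036 contribute their day counts.
Then 1 day into March 2036.
Total: 12 + 31 + 30 + 31 + 30 + 31 + 31 + 28 + 31 + 30 + 31 + 30 + 31 + 31 + 30 + 31 + 30 + 31 + 31 + 28 + 31 + 30 + 31 + 30 + 31 + 31 + 30 + 31 + 30 + 31 + 31 + 29 + 1 = 956.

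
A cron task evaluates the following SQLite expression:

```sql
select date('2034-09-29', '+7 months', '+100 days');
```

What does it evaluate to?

2035-08-07

Adding +7 months to 2034-09-29 gives 2035-04-29.
Applying '+100 days' to 2035-04-29: counting 100 days forward gives 2035-08-07.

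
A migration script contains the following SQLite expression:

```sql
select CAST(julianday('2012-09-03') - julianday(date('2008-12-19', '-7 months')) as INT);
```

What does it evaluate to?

1568

Adding -7 months to 2008-12-19 gives 2008-05-19.
12 days remain in May 2008 after the 19th (31 − 19).
Full months from June 2008 through August 2012 contribute their day counts.
Then 3 days into September 2012.
Total: 12 + 30 + 31 + 31 + 30 + 31 + 30 + 31 + 31 + 28 + 31 + 30 + 31 + 30 + 31 + 31 + 30 + 31 + 30 + 31 + 31 + 28 + 31 + 30 + 31 + 30 + 31 + 31 + 30 + 31 + 30 + 31 + 31 + 28 + 31 + 30 + 31 + 30 + 31 + 31 + 30 + 31 + 30 + 31 + 31 + 29 + 31 + 30 + 31 + 30 + 31 + 31 + 3 = 1568.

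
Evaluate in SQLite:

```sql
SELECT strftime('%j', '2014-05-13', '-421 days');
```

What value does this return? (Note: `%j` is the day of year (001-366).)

First apply '-421 days': 2014-05-13 → 2013-03-18.
Day-of-year for 2013-03-18: days since 2013-01-01 inclusive = 77, zero-padded to 077.

077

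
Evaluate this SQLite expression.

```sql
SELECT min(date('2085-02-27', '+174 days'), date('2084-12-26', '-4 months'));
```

date('2085-02-27', '+174 days') → 2085-08-20.
date('2084-12-26', '-4 months') → 2084-08-26.
Earlier of the two is 2084-08-26.

2084-08-26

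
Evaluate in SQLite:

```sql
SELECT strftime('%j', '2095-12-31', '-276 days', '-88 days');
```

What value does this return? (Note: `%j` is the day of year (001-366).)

First apply '-276 days', '-88 days': 2095-12-31 → 2095-01-01.
Day-of-year for 2095-01-01: days since 2095-01-01 inclusive = 1, zero-padded to 001.

001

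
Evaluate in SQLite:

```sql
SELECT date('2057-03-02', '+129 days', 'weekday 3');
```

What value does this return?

2057-07-11

Applying '+129 days' to 2057-03-02: counting 129 days forward gives 2057-07-09.
`weekday 3` advances to the next Wednesday; 2057-07-09 is a Monday, so it moves forward to 2057-07-11.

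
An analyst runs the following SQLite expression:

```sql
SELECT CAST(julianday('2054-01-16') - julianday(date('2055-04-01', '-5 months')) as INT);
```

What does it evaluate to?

-289

Adding -5 months to 2055-04-01 gives 2054-11-01.
15 days remain in January 2054 after the 16th (31 − 16).
Full months from February 2054 through October 2054 contribute their day counts.
Then 1 day into November 2054.
Total: 15 + 28 + 31 + 30 + 31 + 30 + 31 + 31 + 30 + 31 + 1 = 289.
The subtraction is earlier − later, so the result is −289 → -289.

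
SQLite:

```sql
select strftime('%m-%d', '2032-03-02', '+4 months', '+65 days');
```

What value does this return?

First apply '+4 months', '+65 days': 2032-03-02 → 2032-09-05.
`%m-%d` extracts the month-day: 09-05.

09-05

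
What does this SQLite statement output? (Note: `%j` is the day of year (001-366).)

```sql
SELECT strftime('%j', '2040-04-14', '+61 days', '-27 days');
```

First apply '+61 days', '-27 days': 2040-04-14 → 2040-05-18.
Day-of-year for 2040-05-18: days since 2040-01-01 inclusive = 139, zero-padded to 139.

139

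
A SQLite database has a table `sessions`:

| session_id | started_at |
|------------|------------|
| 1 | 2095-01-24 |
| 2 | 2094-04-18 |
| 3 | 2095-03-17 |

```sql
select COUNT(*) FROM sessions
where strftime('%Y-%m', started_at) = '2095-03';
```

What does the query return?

Rows with year-month 2095-03: 2095-03-17 → 1.

1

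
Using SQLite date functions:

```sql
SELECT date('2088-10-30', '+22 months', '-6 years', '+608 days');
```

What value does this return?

2086-04-30

Adding +22 months to 2088-10-30 gives 2090-08-30.
Adding -6 years to 2090-08-30 gives 2084-08-30.
Applying '+608 days' to 2084-08-30: counting 608 days forward gives 2086-04-30.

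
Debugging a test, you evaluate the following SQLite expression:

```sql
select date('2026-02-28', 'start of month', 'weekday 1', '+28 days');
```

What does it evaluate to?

2026-03-02

`start of month` rewinds 2026-02-28 to 2026-02-01.
`weekday 1` advances to the next Monday; 2026-02-01 is a Sunday, so it moves forward to 2026-02-02.
February 2026 has 28 days; 26 remain after the 2nd, so 27 days reach 2026-03-01.
Advancing 1 more day within March lands on 2026-03-02.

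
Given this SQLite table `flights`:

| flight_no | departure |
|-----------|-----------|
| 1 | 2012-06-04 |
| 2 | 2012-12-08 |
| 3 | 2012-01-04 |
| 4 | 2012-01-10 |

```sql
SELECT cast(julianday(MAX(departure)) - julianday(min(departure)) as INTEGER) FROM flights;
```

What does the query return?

MIN = 2012-01-04, MAX = 2012-12-08.
27 days remain in January 2012 after the 4th (31 − 4).
Full months from February 2012 through November 2012 contribute their day counts.
Then 8 days into December 2012.
Total: 27 + 29 + 31 + 30 + 31 + 30 + 31 + 31 + 30 + 31 + 30 + 8 = 339.

339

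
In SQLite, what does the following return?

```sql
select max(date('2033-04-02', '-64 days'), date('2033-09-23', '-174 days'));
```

2033-04-02

date('2033-04-02', '-64 days') → 2033-01-28.
date('2033-09-23', '-174 days') → 2033-04-02.
Later of the two is 2033-04-02.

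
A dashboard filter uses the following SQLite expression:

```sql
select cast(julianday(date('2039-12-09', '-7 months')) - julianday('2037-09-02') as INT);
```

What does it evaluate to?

614

Adding -7 months to 2039-12-09 gives 2039-05-09.
28 days remain in September 2037 after the 2nd (30 − 2).
Full months from October 2037 through April 2039 contribute their day counts.
Then 9 days into May 2039.
Total: 28 + 31 + 30 + 31 + 31 + 28 + 31 + 30 + 31 + 30 + 31 + 31 + 30 + 31 + 30 + 31 + 31 + 28 + 31 + 30 + 9 = 614.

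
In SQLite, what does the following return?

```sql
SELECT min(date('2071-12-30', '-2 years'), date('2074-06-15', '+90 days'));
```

date('2071-12-30', '-2 years') → 2069-12-30.
date('2074-06-15', '+90 days') → 2074-09-13.
Earlier of the two is 2069-12-30.

2069-12-30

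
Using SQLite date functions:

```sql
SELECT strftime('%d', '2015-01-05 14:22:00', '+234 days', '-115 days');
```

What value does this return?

First apply '+234 days', '-115 days': 2015-01-05 14:22:00 → 2015-05-04 14:22:00.
`%d` extracts the 2-digit day of month: 04.

04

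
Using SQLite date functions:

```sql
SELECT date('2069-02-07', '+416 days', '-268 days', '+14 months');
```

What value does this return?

Applying '+416 days' to 2069-02-07: counting 416 days forward gives 2070-03-30.
Applying '-268 days' to 2070-03-30: counting 268 days back gives 2069-07-05.
Adding +14 months to 2069-07-05 gives 2070-09-05.

2070-09-05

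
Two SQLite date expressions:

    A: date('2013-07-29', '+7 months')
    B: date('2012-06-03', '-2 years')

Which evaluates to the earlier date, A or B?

B

A = 2014-03-01.
B = 2010-06-03.
B is earlier.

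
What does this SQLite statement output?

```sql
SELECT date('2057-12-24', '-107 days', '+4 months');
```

2058-01-08

Applying '-107 days' to 2057-12-24: counting 107 days back gives 2057-09-08.
Adding +4 months to 2057-09-08 gives 2058-01-08.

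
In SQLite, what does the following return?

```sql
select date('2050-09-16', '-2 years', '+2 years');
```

2050-09-16

Adding -2 years to 2050-09-16 gives 2048-09-16.
Adding +2 years to 2048-09-16 gives 2050-09-16.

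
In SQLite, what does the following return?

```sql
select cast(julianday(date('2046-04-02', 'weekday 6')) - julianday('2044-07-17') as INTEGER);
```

629

`weekday 6` advances to the next Saturday; 2046-04-02 is a Monday, so it moves forward to 2046-04-07.
14 days remain in July 2044 after the 17th (31 − 17).
Full months from August 2044 through March 2046 contribute their day counts.
Then 7 days into April 2046.
Total: 14 + 31 + 30 + 31 + 30 + 31 + 31 + 28 + 31 + 30 + 31 + 30 + 31 + 31 + 30 + 31 + 30 + 31 + 31 + 28 + 31 + 7 = 629.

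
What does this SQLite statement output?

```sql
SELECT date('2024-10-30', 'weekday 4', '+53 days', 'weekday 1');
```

2024-12-23

`weekday 4` advances to the next Thursday; 2024-10-30 is a Wednesday, so it moves forward to 2024-10-31.
Applying '+53 days' to 2024-10-31: counting 53 days forward gives 2024-12-23.
`weekday 1` advances to the next Monday; 2024-12-23 is already a Monday, so it stays at 2024-12-23.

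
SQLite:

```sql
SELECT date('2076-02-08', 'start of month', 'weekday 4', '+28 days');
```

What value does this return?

2076-03-05

`start of month` rewinds 2076-02-08 to 2076-02-01.
`weekday 4` advances to the next Thursday; 2076-02-01 is a Saturday, so it moves forward to 2076-02-06.
February 2076 has 29 days; 23 remain after the 6th, so 24 days reach 2076-03-01.
Advancing 4 more days within March lands on 2076-03-05.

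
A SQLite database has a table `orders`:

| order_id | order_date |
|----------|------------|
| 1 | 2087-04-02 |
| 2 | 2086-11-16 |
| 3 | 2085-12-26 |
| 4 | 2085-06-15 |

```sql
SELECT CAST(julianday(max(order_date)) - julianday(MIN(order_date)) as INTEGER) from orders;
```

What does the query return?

MIN = 2085-06-15, MAX = 2087-04-02.
15 days remain in June 2085 after the 15th (30 − 15).
Full months from July 2085 through March 2087 contribute their day counts.
Then 2 days into April 2087.
Total: 15 + 31 + 31 + 30 + 31 + 30 + 31 + 31 + 28 + 31 + 30 + 31 + 30 + 31 + 31 + 30 + 31 + 30 + 31 + 31 + 28 + 31 + 2 = 656.

656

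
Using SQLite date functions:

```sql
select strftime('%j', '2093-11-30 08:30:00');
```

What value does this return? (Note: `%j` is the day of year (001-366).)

334

Day-of-year for 2093-11-30: days since 2093-01-01 inclusive = 334, zero-padded to 334.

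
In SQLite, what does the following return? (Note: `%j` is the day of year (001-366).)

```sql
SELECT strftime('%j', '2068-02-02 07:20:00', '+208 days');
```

241

First apply '+208 days': 2068-02-02 07:20:00 → 2068-08-28 07:20:00.
Day-of-year for 2068-08-28: days since 2068-01-01 inclusive = 241, zero-padded to 241.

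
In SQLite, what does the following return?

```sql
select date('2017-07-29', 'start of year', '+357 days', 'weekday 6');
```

2017-12-30

`start of year` rewinds 2017-07-29 to 2017-01-01.
Applying '+357 days' to 2017-01-01: counting 357 days forward gives 2017-12-24.
`weekday 6` advances to the next Saturday; 2017-12-24 is a Sunday, so it moves forward to 2017-12-30.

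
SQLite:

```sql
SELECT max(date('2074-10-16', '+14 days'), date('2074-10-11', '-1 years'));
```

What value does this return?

2074-10-30

date('2074-10-16', '+14 days') → 2074-10-30.
date('2074-10-11', '-1 years') → 2073-10-11.
Later of the two is 2074-10-30.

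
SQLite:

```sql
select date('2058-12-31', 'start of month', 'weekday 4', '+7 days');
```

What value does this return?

2058-12-12

`start of month` rewinds 2058-12-31 to 2058-12-01.
`weekday 4` advances to the next Thursday; 2058-12-01 is a Sunday, so it moves forward to 2058-12-05.
Advancing 7 more days within December lands on 2058-12-12.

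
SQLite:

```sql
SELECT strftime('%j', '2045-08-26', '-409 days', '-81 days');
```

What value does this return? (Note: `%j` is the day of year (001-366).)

114

First apply '-409 days', '-81 days': 2045-08-26 → 2044-04-23.
Day-of-year for 2044-04-23: days since 2044-01-01 inclusive = 114, zero-padded to 114.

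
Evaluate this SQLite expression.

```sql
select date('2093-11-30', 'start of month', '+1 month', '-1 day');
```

`start of month` rewinds 2093-11-30 to 2093-11-01.
Adding +1 month to 2093-11-01 gives 2093-12-01.
Going back 1 day from 2093-12-01 reaches 2093-11-30 (last day of November, 30 days).

2093-11-30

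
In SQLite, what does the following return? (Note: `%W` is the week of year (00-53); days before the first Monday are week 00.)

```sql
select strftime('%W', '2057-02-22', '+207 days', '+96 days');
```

51

First apply '+207 days', '+96 days': 2057-02-22 → 2057-12-22.
2057-12-22 is a Saturday. SQLite's %W counts Mondays since the year started; the result is 51.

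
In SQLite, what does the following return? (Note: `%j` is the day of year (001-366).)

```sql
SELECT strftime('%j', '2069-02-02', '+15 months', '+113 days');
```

235

First apply '+15 months', '+113 days': 2069-02-02 → 2070-08-23.
Day-of-year for 2070-08-23: days since 2070-01-01 inclusive = 235, zero-padded to 235.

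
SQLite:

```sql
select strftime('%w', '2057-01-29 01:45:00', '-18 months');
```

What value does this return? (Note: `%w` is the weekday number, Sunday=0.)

First apply '-18 months': 2057-01-29 01:45:00 → 2055-07-29 01:45:00.
2055-07-29 is a Thursday; with Sunday=0 that is 4.

4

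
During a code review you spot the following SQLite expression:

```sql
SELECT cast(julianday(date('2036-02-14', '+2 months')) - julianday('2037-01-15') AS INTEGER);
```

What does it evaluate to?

-276

Adding +2 months to 2036-02-14 gives 2036-04-14.
16 days remain in April 2036 after the 14th (30 − 14).
Full months from May 2036 through December 2036 contribute their day counts.
Then 15 days into January 2037.
Total: 16 + 31 + 30 + 31 + 31 + 30 + 31 + 30 + 31 + 15 = 276.
The subtraction is earlier − later, so the result is −276 → -276.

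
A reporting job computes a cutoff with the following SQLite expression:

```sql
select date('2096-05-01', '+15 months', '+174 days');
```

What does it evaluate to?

Adding +15 months to 2096-05-01 gives 2097-08-01.
Applying '+174 days' to 2097-08-01: counting 174 days forward gives 2098-01-22.

2098-01-22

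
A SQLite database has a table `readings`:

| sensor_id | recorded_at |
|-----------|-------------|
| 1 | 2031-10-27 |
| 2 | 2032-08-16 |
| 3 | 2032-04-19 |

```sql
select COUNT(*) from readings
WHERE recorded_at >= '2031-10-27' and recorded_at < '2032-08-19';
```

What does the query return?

Rows in [2031-10-27, 2032-08-19): 2031-10-27, 2032-08-16, 2032-04-19 → 3 rows.

3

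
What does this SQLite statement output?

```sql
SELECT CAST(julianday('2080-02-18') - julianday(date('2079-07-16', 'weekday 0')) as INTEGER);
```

`weekday 0` advances to the next Sunday; 2079-07-16 is already a Sunday, so it stays at 2079-07-16.
15 days remain in July 2079 after the 16th (31 − 16).
Full months from August 2079 through January 2080 contribute their day counts.
Then 18 days into February 2080.
Total: 15 + 31 + 30 + 31 + 30 + 31 + 31 + 18 = 217.

217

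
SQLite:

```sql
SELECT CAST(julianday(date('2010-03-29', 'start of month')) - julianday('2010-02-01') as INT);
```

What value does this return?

`start of month` rewinds 2010-03-29 to 2010-03-01.
27 days remain in February 2010 after the 1st (28 − 1).
Then 1 day into March 2010.
Total: 27 + 1 = 28.

28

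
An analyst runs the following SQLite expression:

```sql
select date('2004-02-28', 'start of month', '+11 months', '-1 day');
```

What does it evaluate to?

2004-12-31

`start of month` rewinds 2004-02-28 to 2004-02-01.
Adding +11 months to 2004-02-01 gives 2005-01-01.
Going back 1 day from 2005-01-01 reaches 2004-12-31 (last day of December, 31 days).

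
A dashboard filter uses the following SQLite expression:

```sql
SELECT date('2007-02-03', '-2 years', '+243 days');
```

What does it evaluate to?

2005-10-04

Adding -2 years to 2007-02-03 gives 2005-02-03.
Applying '+243 days' to 2005-02-03: counting 243 days forward gives 2005-10-04.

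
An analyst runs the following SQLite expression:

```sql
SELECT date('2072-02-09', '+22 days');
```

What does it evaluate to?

February 2072 has 29 days; 20 remain after the 9th, so 21 days reach 2072-03-01.
Advancing 1 more day within March lands on 2072-03-02.

2072-03-02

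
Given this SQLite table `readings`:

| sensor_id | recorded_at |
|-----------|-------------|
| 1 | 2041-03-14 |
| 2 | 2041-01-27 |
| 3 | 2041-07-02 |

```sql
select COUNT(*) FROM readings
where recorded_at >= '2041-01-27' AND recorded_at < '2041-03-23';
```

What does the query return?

2

Rows in [2041-01-27, 2041-03-23): 2041-03-14, 2041-01-27 → 2 rows.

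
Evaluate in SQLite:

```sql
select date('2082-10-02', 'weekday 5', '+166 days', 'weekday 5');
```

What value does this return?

2083-03-19

`weekday 5` advances to the next Friday; 2082-10-02 is already a Friday, so it stays at 2082-10-02.
Applying '+166 days' to 2082-10-02: counting 166 days forward gives 2083-03-17.
`weekday 5` advances to the next Friday; 2083-03-17 is a Wednesday, so it moves forward to 2083-03-19.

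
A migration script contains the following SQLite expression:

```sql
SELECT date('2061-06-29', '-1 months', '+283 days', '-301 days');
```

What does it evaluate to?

2061-05-11

Adding -1 month to 2061-06-29 gives 2061-05-29.
Applying '+283 days' to 2061-05-29: counting 283 days forward gives 2062-03-08.
Applying '-301 days' to 2062-03-08: counting 301 days back gives 2061-05-11.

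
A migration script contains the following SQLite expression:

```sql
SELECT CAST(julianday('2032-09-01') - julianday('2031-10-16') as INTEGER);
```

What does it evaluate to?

321

15 days remain in October 2031 after the 16th (31 − 16).
Full months from November 2031 through August 2032 contribute their day counts.
Then 1 day into September 2032.
Total: 15 + 30 + 31 + 31 + 29 + 31 + 30 + 31 + 30 + 31 + 31 + 1 = 321.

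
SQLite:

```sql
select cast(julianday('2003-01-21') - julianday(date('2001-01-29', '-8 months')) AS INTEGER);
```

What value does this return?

Adding -8 months to 2001-01-29 gives 2000-05-29.
2 days remain in May 2000 after the 29th (31 − 29).
Full months from June 2000 through December 2002 contribute their day counts.
Then 21 days into January 2003.
Total: 2 + 30 + 31 + 31 + 30 + 31 + 30 + 31 + 31 + 28 + 31 + 30 + 31 + 30 + 31 + 31 + 30 + 31 + 30 + 31 + 31 + 28 + 31 + 30 + 31 + 30 + 31 + 31 + 30 + 31 + 30 + 31 + 21 = 967.

967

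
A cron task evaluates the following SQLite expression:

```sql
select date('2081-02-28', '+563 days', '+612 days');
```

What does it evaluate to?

Applying '+563 days' to 2081-02-28: counting 563 days forward gives 2082-09-14.
Applying '+612 days' to 2082-09-14: counting 612 days forward gives 2084-05-18.

2084-05-18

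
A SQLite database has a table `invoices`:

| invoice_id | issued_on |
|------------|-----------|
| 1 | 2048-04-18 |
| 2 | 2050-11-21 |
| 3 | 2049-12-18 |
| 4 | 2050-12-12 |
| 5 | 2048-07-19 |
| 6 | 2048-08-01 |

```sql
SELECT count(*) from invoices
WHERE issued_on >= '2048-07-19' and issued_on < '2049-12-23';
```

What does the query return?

Rows in [2048-07-19, 2049-12-23): 2049-12-18, 2048-07-19, 2048-08-01 → 3 rows.

3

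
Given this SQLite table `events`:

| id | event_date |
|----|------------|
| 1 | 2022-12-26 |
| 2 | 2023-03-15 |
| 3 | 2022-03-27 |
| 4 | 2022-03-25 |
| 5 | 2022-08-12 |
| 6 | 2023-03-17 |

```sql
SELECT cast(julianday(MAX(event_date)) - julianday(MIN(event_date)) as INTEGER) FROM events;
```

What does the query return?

357

MIN = 2022-03-25, MAX = 2023-03-17.
6 days remain in March 2022 after the 25th (31 − 25).
Full months from April 2022 through February 2023 contribute their day counts.
Then 17 days into March 2023.
Total: 6 + 30 + 31 + 30 + 31 + 31 + 30 + 31 + 30 + 31 + 31 + 28 + 17 = 357.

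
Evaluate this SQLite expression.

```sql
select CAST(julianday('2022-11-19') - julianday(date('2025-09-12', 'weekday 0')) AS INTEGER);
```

-1030

`weekday 0` advances to the next Sunday; 2025-09-12 is a Friday, so it moves forward to 2025-09-14.
11 days remain in November 2022 after the 19th (30 − 19).
Full months from December 2022 through August 2025 contribute their day counts.
Then 14 days into September 2025.
Total: 11 + 31 + 31 + 28 + 31 + 30 + 31 + 30 + 31 + 31 + 30 + 31 + 30 + 31 + 31 + 29 + 31 + 30 + 31 + 30 + 31 + 31 + 30 + 31 + 30 + 31 + 31 + 28 + 31 + 30 + 31 + 30 + 31 + 31 + 14 = 1030.
The subtraction is earlier − later, so the result is −1030 → -1030.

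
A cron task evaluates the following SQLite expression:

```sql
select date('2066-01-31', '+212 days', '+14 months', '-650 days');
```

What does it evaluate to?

Applying '+212 days' to 2066-01-31: counting 212 days forward gives 2066-08-31.
Adding +14 months to 2066-08-31 gives 2067-10-31.
Applying '-650 days' to 2067-10-31: counting 650 days back gives 2066-01-19.

2066-01-19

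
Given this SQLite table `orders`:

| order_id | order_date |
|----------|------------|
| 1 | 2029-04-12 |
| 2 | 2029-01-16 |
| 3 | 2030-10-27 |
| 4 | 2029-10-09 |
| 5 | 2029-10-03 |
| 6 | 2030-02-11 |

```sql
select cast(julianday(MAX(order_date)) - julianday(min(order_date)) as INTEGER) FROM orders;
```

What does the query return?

MIN = 2029-01-16, MAX = 2030-10-27.
15 days remain in January 2029 after the 16th (31 − 16).
Full months from February 2029 through September 2030 contribute their day counts.
Then 27 days into October 2030.
Total: 15 + 28 + 31 + 30 + 31 + 30 + 31 + 31 + 30 + 31 + 30 + 31 + 31 + 28 + 31 + 30 + 31 + 30 + 31 + 31 + 30 + 27 = 649.

649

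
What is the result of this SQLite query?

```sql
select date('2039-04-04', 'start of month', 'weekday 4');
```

2039-04-07

`start of month` rewinds 2039-04-04 to 2039-04-01.
`weekday 4` advances to the next Thursday; 2039-04-01 is a Friday, so it moves forward to 2039-04-07.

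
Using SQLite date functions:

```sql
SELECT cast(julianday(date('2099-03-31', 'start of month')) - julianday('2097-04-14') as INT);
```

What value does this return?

686

`start of month` rewinds 2099-03-31 to 2099-03-01.
16 days remain in April 2097 after the 14th (30 − 14).
Full months from May 2097 through February 2099 contribute their day counts.
Then 1 day into March 2099.
Total: 16 + 31 + 30 + 31 + 31 + 30 + 31 + 30 + 31 + 31 + 28 + 31 + 30 + 31 + 30 + 31 + 31 + 30 + 31 + 30 + 31 + 31 + 28 + 1 = 686.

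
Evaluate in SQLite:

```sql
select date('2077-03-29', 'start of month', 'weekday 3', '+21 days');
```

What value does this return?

`start of month` rewinds 2077-03-29 to 2077-03-01.
`weekday 3` advances to the next Wednesday; 2077-03-01 is a Monday, so it moves forward to 2077-03-03.
Advancing 21 more days within March lands on 2077-03-24.

2077-03-24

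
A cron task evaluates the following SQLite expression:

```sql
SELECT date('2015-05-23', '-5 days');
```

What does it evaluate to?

2015-05-18

Going back 5 days within May lands on 2015-05-18.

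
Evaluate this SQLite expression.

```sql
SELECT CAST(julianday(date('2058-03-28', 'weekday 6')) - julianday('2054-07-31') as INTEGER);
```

1338

`weekday 6` advances to the next Saturday; 2058-03-28 is a Thursday, so it moves forward to 2058-03-30.
0 days remain in July 2054 after the 31st (31 − 31).
Full months from August 2054 through February 2058 contribute their day counts.
Then 30 days into March 2058.
Total: 0 + 31 + 30 + 31 + 30 + 31 + 31 + 28 + 31 + 30 + 31 + 30 + 31 + 31 + 30 + 31 + 30 + 31 + 31 + 29 + 31 + 30 + 31 + 30 + 31 + 31 + 30 + 31 + 30 + 31 + 31 + 28 + 31 + 30 + 31 + 30 + 31 + 31 + 30 + 31 + 30 + 31 + 31 + 28 + 30 = 1338.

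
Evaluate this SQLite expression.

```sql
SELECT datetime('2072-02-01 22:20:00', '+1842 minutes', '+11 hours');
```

1842 minutes = 30h 42m; +1842 minutes from 2072-02-01 22:20:00 is 2072-02-03 05:02:00 (crosses midnight).
+11 hours from 2072-02-03 05:02:00 is 2072-02-03 16:02:00.

2072-02-03 16:02:00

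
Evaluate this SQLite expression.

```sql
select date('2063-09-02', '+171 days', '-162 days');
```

Applying '+171 days' to 2063-09-02: counting 171 days forward gives 2064-02-20.
Applying '-162 days' to 2064-02-20: counting 162 days back gives 2063-09-11.

2063-09-11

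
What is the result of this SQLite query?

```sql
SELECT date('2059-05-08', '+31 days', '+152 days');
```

2059-11-07

May 2059 has 31 days; 23 remain after the 8th, so 24 days reach 2059-06-01.
Advancing 7 more days within June lands on 2059-06-08.
Applying '+152 days' to 2059-06-08: counting 152 days forward gives 2059-11-07.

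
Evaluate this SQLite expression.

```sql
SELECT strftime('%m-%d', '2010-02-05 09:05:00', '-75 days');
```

First apply '-75 days': 2010-02-05 09:05:00 → 2009-11-22 09:05:00.
`%m-%d` extracts the month-day: 11-22.

11-22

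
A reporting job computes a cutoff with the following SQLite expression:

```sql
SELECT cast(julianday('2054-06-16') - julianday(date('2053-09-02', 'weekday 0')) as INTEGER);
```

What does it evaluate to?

`weekday 0` advances to the next Sunday; 2053-09-02 is a Tuesday, so it moves forward to 2053-09-07.
23 days remain in September 2053 after the 7th (30 − 7).
Full months from October 2053 through May 2054 contribute their day counts.
Then 16 days into June 2054.
Total: 23 + 31 + 30 + 31 + 31 + 28 + 31 + 30 + 31 + 16 = 282.

282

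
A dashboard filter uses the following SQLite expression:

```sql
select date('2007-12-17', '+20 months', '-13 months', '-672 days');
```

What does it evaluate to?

Adding +20 months to 2007-12-17 gives 2009-08-17.
Adding -13 months to 2009-08-17 gives 2008-07-17.
Applying '-672 days' to 2008-07-17: counting 672 days back gives 2006-09-14.

2006-09-14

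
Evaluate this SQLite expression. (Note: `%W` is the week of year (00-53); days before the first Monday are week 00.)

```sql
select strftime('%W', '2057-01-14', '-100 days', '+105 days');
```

03

First apply '-100 days', '+105 days': 2057-01-14 → 2057-01-19.
2057-01-19 is a Friday. SQLite's %W counts Mondays since the year started; the result is 03.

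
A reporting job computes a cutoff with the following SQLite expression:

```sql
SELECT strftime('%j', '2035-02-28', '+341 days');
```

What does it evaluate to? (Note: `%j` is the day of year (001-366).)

First apply '+341 days': 2035-02-28 → 2036-02-04.
Day-of-year for 2036-02-04: days since 2036-01-01 inclusive = 35, zero-padded to 035.

035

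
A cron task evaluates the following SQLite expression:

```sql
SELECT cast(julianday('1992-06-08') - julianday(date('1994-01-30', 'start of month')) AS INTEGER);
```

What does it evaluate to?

-572

`start of month` rewinds 1994-01-30 to 1994-01-01.
22 days remain in June 1992 after the 8th (30 − 8).
Full months from July 1992 through December 1993 contribute their day counts.
Then 1 day into January 1994.
Total: 22 + 31 + 31 + 30 + 31 + 30 + 31 + 31 + 28 + 31 + 30 + 31 + 30 + 31 + 31 + 30 + 31 + 30 + 31 + 1 = 572.
The subtraction is earlier − later, so the result is −572 → -572.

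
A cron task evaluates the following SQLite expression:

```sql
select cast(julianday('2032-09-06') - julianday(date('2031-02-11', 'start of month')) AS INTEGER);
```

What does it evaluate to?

`start of month` rewinds 2031-02-11 to 2031-02-01.
27 days remain in February 2031 after the 1st (28 − 1).
Full months from March 2031 through August 2032 contribute their day counts.
Then 6 days into September 2032.
Total: 27 + 31 + 30 + 31 + 30 + 31 + 31 + 30 + 31 + 30 + 31 + 31 + 29 + 31 + 30 + 31 + 30 + 31 + 31 + 6 = 583.

583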